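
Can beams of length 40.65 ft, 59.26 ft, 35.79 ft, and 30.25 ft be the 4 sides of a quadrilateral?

A quadrilateral exists iff every side is shorter than the sum of the others — equivalently, the longest side is less than the sum of the rest.
Longest side 59.26 < 106.69 (sum of the remaining 3), so yes.

Yes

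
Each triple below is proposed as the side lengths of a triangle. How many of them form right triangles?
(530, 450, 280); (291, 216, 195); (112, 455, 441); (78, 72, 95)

3

(530,450,280): 280²+450² = 280900 = 530² → right
(291,216,195): 195²+216² = 84681 = 291² → right
(112,455,441): 112²+441² = 207025 = 455² → right
(78,72,95): 72²+78² = 11268 > 9025 = 95² → acute
3 of the 4 are right.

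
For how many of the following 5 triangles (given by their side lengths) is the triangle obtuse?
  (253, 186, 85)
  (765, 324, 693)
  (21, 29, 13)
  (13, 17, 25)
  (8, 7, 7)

(253,186,85): 85²+186² = 41821 < 64009 = 253² → obtuse
(765,324,693): 324²+693² = 585225 = 765² → right
(21,29,13): 13²+21² = 610 < 841 = 29² → obtuse
(13,17,25): 13²+17² = 458 < 625 = 25² → obtuse
(8,7,7): 7²+7² = 98 > 64 = 8² → acute
3 of the 5 are obtuse.

3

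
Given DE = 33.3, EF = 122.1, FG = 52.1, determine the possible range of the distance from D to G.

36.7 ≤ DG ≤ 207.5

The maximum is all hops collinear in one direction: 33.3 + 122.1 + 52.1 = 207.5.
The longest hop is 122.1; the others sum to 85.4. Folding the others back against it leaves at least 122.1 − 85.4 = 36.7.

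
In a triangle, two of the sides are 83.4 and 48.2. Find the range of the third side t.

35.2 < t < 131.6

By the triangle inequality, t must be less than 83.4 + 48.2 = 131.6 and greater than |83.4 − 48.2| = 35.2.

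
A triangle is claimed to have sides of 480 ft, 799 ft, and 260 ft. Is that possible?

The longest side is 799, but the other two sum to only 740.
740 < 799, so the triangle inequality fails.

No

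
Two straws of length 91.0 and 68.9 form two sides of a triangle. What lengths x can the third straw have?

By the triangle inequality, x must be less than 91.0 + 68.9 = 159.9 and greater than |91.0 − 68.9| = 22.1.

22.1 < x < 159.9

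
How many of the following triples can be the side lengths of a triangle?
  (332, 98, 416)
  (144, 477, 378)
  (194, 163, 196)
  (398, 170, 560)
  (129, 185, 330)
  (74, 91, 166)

4

(98,332,416): 98+332 > 416 → valid
(144,378,477): 144+378 > 477 → valid
(163,194,196): 163+194 > 196 → valid
(170,398,560): 170+398 > 560 → valid
(129,185,330): 129+185 ≤ 330 → not valid
(74,91,166): 74+91 ≤ 166 → not valid
4 of the 6 triples form a triangle.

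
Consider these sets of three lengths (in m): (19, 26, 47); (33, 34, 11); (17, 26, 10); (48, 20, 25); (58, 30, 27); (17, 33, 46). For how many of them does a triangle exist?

3

(19,26,47): 19+26 ≤ 47 → not valid
(11,33,34): 11+33 > 34 → valid
(10,17,26): 10+17 > 26 → valid
(20,25,48): 20+25 ≤ 48 → not valid
(27,30,58): 27+30 ≤ 58 → not valid
(17,33,46): 17+33 > 46 → valid
3 of the 6 triples form a triangle.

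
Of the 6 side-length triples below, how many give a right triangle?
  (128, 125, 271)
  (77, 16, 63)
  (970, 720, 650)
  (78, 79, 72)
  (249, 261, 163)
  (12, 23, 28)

1

(128,125,271): 125+128 ≤ 271, not a triangle
(77,16,63): 16²+63² = 4225 < 5929 = 77² → obtuse
(970,720,650): 650²+720² = 940900 = 970² → right
(78,79,72): 72²+78² = 11268 > 6241 = 79² → acute
(249,261,163): 163²+249² = 88570 > 68121 = 261² → acute
(12,23,28): 12²+23² = 673 < 784 = 28² → obtuse
1 of the 6 is right.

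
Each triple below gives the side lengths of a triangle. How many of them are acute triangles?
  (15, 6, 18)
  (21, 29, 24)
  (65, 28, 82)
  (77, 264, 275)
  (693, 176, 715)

(15,6,18): 6²+15² = 261 < 324 = 18² → obtuse
(21,29,24): 21²+24² = 1017 > 841 = 29² → acute
(65,28,82): 28²+65² = 5009 < 6724 = 82² → obtuse
(77,264,275): 77²+264² = 75625 = 275² → right
(693,176,715): 176²+693² = 511225 = 715² → right
1 of the 5 is acute.

1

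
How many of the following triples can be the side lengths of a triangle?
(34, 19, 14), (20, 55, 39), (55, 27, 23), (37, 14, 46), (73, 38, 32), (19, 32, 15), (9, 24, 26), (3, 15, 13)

(14,19,34): 14+19 ≤ 34 → not valid
(20,39,55): 20+39 > 55 → valid
(23,27,55): 23+27 ≤ 55 → not valid
(14,37,46): 14+37 > 46 → valid
(32,38,73): 32+38 ≤ 73 → not valid
(15,19,32): 15+19 > 32 → valid
(9,24,26): 9+24 > 26 → valid
(3,13,15): 3+13 > 15 → valid
5 of the 8 triples form a triangle.

5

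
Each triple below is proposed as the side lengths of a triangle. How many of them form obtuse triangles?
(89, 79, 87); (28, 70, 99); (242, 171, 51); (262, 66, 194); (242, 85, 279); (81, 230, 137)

(89,79,87): 79²+87² = 13810 > 7921 = 89² → acute
(28,70,99): 28+70 ≤ 99, not a triangle
(242,171,51): 51+171 ≤ 242, not a triangle
(262,66,194): 66+194 ≤ 262, not a triangle
(242,85,279): 85²+242² = 65789 < 77841 = 279² → obtuse
(81,230,137): 81+137 ≤ 230, not a triangle
1 of the 6 is obtuse.

1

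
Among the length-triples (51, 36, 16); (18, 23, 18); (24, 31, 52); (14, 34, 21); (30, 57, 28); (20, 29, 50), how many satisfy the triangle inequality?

(16,36,51): 16+36 > 51 → valid
(18,18,23): 18+18 > 23 → valid
(24,31,52): 24+31 > 52 → valid
(14,21,34): 14+21 > 34 → valid
(28,30,57): 28+30 > 57 → valid
(20,29,50): 20+29 ≤ 50 → not valid
5 of the 6 triples form a triangle.

5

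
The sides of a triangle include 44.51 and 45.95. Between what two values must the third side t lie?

1.44 < t < 90.46

By the triangle inequality, t must be less than 44.51 + 45.95 = 90.46 and greater than |44.51 − 45.95| = 1.44.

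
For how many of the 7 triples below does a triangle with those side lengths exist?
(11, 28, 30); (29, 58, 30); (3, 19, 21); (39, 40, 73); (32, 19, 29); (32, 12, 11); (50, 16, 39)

6

(11,28,30): 11+28 > 30 → valid
(29,30,58): 29+30 > 58 → valid
(3,19,21): 3+19 > 21 → valid
(39,40,73): 39+40 > 73 → valid
(19,29,32): 19+29 > 32 → valid
(11,12,32): 11+12 ≤ 32 → not valid
(16,39,50): 16+39 > 50 → valid
6 of the 7 triples form a triangle.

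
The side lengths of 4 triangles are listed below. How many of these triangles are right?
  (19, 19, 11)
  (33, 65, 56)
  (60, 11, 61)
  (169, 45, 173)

2

(19,19,11): 11²+19² = 482 > 361 = 19² → acute
(33,65,56): 33²+56² = 4225 = 65² → right
(60,11,61): 11²+60² = 3721 = 61² → right
(169,45,173): 45²+169² = 30586 > 29929 = 173² → acute
2 of the 4 are right.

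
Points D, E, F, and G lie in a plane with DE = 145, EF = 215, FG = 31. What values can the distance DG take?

The maximum is all hops collinear in one direction: 145 + 215 + 31 = 391.
The longest hop is 215; the others sum to 176. Folding the others back against it leaves at least 215 − 176 = 39.

39 ≤ DG ≤ 391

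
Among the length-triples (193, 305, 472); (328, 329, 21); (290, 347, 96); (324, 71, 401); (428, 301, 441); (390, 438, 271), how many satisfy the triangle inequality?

(193,305,472): 193+305 > 472 → valid
(21,328,329): 21+328 > 329 → valid
(96,290,347): 96+290 > 347 → valid
(71,324,401): 71+324 ≤ 401 → not valid
(301,428,441): 301+428 > 441 → valid
(271,390,438): 271+390 > 438 → valid
5 of the 6 triples form a triangle.

5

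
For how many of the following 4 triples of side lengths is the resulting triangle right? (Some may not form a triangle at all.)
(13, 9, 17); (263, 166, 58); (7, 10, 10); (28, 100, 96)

(13,9,17): 9²+13² = 250 < 289 = 17² → obtuse
(263,166,58): 58+166 ≤ 263, not a triangle
(7,10,10): 7²+10² = 149 > 100 = 10² → acute
(28,100,96): 28²+96² = 10000 = 100² → right
1 of the 4 is right.

1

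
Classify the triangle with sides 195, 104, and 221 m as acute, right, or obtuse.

Compare the square of the longest side to the sum of squares of the other two: 104² + 195² = 48841 = 221².

right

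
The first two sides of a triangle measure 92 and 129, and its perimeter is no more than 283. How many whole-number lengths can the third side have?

Triangle inequality: 37 < x < 221. Perimeter ≤ 283 gives x ≤ 283 − 92 − 129 = 62.
So 37 < x ≤ 62; integers 38 through 62: 25 values.

25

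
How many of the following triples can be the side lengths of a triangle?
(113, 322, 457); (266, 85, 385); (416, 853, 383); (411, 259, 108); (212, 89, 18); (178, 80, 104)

(113,322,457): 113+322 ≤ 457 → not valid
(85,266,385): 85+266 ≤ 385 → not valid
(383,416,853): 383+416 ≤ 853 → not valid
(108,259,411): 108+259 ≤ 411 → not valid
(18,89,212): 18+89 ≤ 212 → not valid
(80,104,178): 80+104 > 178 → valid
1 of the 6 triples forms a triangle.

1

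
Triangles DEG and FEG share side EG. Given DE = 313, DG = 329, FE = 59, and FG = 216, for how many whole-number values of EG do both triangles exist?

From triangle DEG: 16 < EG < 642.
From triangle FEG: 157 < EG < 275.
Intersection: 157 < EG < 275, so integers 158 through 274: 117 values.

117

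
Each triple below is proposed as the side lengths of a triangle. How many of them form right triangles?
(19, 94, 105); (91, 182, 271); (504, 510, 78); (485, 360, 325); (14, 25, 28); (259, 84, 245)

3

(19,94,105): 19²+94² = 9197 < 11025 = 105² → obtuse
(91,182,271): 91²+182² = 41405 < 73441 = 271² → obtuse
(504,510,78): 78²+504² = 260100 = 510² → right
(485,360,325): 325²+360² = 235225 = 485² → right
(14,25,28): 14²+25² = 821 > 784 = 28² → acute
(259,84,245): 84²+245² = 67081 = 259² → right
3 of the 6 are right.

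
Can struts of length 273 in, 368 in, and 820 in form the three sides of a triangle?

No

The longest side is 820, but the other two sum to only 641.
641 < 820, so the triangle inequality fails.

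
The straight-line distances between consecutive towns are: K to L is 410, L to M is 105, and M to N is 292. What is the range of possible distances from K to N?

13 ≤ KN ≤ 807

The maximum is all hops collinear in one direction: 410 + 105 + 292 = 807.
The longest hop is 410; the others sum to 397. Folding the others back against it leaves at least 410 − 397 = 13.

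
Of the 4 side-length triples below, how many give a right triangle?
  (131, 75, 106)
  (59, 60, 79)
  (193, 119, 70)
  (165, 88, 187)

1

(131,75,106): 75²+106² = 16861 < 17161 = 131² → obtuse
(59,60,79): 59²+60² = 7081 > 6241 = 79² → acute
(193,119,70): 70+119 ≤ 193, not a triangle
(165,88,187): 88²+165² = 34969 = 187² → right
1 of the 4 is right.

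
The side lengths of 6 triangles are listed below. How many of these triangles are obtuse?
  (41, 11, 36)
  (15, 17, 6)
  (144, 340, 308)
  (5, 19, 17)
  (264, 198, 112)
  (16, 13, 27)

5

(41,11,36): 11²+36² = 1417 < 1681 = 41² → obtuse
(15,17,6): 6²+15² = 261 < 289 = 17² → obtuse
(144,340,308): 144²+308² = 115600 = 340² → right
(5,19,17): 5²+17² = 314 < 361 = 19² → obtuse
(264,198,112): 112²+198² = 51748 < 69696 = 264² → obtuse
(16,13,27): 13²+16² = 425 < 729 = 27² → obtuse
5 of the 6 are obtuse.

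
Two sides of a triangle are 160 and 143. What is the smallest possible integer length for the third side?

18

The third side must be strictly greater than |160 − 143| = 17.
The smallest integer above 17 is 18.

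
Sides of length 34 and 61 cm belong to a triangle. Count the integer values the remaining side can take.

The third side lies in the open interval (27, 95).
Integers from 28 to 94 inclusive: 94 − 28 + 1 = 67.

67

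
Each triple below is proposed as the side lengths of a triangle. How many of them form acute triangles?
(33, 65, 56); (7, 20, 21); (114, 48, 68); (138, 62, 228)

1

(33,65,56): 33²+56² = 4225 = 65² → right
(7,20,21): 7²+20² = 449 > 441 = 21² → acute
(114,48,68): 48²+68² = 6928 < 12996 = 114² → obtuse
(138,62,228): 62+138 ≤ 228, not a triangle
1 of the 4 is acute.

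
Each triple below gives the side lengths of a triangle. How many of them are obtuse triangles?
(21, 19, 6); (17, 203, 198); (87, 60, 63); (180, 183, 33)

2

(21,19,6): 6²+19² = 397 < 441 = 21² → obtuse
(17,203,198): 17²+198² = 39493 < 41209 = 203² → obtuse
(87,60,63): 60²+63² = 7569 = 87² → right
(180,183,33): 33²+180² = 33489 = 183² → right
2 of the 4 are obtuse.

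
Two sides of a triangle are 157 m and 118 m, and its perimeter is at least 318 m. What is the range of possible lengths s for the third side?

43 ≤ s < 275 m

Triangle inequality alone gives 39 < s < 275.
The perimeter condition gives s ≥ 318 − 157 − 118 = 43.
Intersecting the two: 43 ≤ s < 275.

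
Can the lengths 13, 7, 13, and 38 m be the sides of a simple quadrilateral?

For a quadrilateral, each side must be shorter than the sum of the others.
Here the longest side is 38, but the remaining 3 sides sum to only 33.

No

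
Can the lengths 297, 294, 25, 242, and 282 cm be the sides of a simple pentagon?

Yes

A pentagon exists iff every side is shorter than the sum of the others — equivalently, the longest side is less than the sum of the rest.
Longest side 297 < 843 (sum of the remaining 4), so yes.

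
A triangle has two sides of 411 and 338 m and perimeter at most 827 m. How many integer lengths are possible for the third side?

Triangle inequality: 73 < x < 749. Perimeter ≤ 827 gives x ≤ 827 − 411 − 338 = 78.
So 73 < x ≤ 78; integers 74 through 78: 5 values.

5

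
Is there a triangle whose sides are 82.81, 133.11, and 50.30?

No

The two shorter sides sum to 133.11, exactly equal to the longest side 133.11.
That gives only a degenerate (flat) triangle — the inequality must be strict.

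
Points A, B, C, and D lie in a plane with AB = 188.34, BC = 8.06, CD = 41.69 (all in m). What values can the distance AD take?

The maximum is all hops collinear in one direction: 188.34 + 8.06 + 41.69 = 238.09.
The longest hop is 188.34; the others sum to 49.75. Folding the others back against it leaves at least 188.34 − 49.75 = 138.59.

138.59 ≤ AD ≤ 238.09 m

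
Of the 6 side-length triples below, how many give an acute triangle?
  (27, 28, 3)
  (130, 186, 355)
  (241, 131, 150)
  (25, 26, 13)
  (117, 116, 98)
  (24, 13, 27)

(27,28,3): 3²+27² = 738 < 784 = 28² → obtuse
(130,186,355): 130+186 ≤ 355, not a triangle
(241,131,150): 131²+150² = 39661 < 58081 = 241² → obtuse
(25,26,13): 13²+25² = 794 > 676 = 26² → acute
(117,116,98): 98²+116² = 23060 > 13689 = 117² → acute
(24,13,27): 13²+24² = 745 > 729 = 27² → acute
3 of the 6 are acute.

3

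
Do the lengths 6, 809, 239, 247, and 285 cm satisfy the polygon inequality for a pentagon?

No

For a pentagon, each side must be shorter than the sum of the others.
Here the longest side is 809, but the remaining 4 sides sum to only 777.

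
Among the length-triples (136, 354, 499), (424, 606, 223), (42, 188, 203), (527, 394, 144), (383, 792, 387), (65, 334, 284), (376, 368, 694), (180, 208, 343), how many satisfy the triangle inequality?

(136,354,499): 136+354 ≤ 499 → not valid
(223,424,606): 223+424 > 606 → valid
(42,188,203): 42+188 > 203 → valid
(144,394,527): 144+394 > 527 → valid
(383,387,792): 383+387 ≤ 792 → not valid
(65,284,334): 65+284 > 334 → valid
(368,376,694): 368+376 > 694 → valid
(180,208,343): 180+208 > 343 → valid
6 of the 8 triples form a triangle.

6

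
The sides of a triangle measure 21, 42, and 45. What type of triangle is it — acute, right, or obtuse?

acute

Compare the square of the longest side to the sum of squares of the other two: 21² + 42² = 2205 > 2025 = 45².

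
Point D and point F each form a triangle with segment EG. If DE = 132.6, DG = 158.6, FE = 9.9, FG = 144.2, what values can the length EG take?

From triangle DEG: |132.6 − 158.6| < EG < 132.6 + 158.6, i.e. 26.0 < EG < 291.2.
From triangle FEG: 134.3 < EG < 154.1.
Both must hold, so EG lies in the intersection.

134.3 < EG < 154.1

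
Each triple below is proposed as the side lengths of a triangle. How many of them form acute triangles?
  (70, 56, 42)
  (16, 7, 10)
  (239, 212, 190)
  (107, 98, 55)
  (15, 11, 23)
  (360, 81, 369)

2

(70,56,42): 42²+56² = 4900 = 70² → right
(16,7,10): 7²+10² = 149 < 256 = 16² → obtuse
(239,212,190): 190²+212² = 81044 > 57121 = 239² → acute
(107,98,55): 55²+98² = 12629 > 11449 = 107² → acute
(15,11,23): 11²+15² = 346 < 529 = 23² → obtuse
(360,81,369): 81²+360² = 136161 = 369² → right
2 of the 6 are acute.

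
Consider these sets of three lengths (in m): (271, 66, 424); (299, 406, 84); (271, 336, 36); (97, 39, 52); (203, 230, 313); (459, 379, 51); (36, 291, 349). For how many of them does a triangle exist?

(66,271,424): 66+271 ≤ 424 → not valid
(84,299,406): 84+299 ≤ 406 → not valid
(36,271,336): 36+271 ≤ 336 → not valid
(39,52,97): 39+52 ≤ 97 → not valid
(203,230,313): 203+230 > 313 → valid
(51,379,459): 51+379 ≤ 459 → not valid
(36,291,349): 36+291 ≤ 349 → not valid
1 of the 7 triples forms a triangle.

1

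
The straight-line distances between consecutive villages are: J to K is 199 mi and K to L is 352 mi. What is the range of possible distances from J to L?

By the triangle inequality, |199 − 352| ≤ JL ≤ 199 + 352.

153 ≤ JL ≤ 551 mi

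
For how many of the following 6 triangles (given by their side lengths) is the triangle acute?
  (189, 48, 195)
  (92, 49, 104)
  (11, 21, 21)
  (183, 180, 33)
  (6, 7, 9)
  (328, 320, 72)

3

(189,48,195): 48²+189² = 38025 = 195² → right
(92,49,104): 49²+92² = 10865 > 10816 = 104² → acute
(11,21,21): 11²+21² = 562 > 441 = 21² → acute
(183,180,33): 33²+180² = 33489 = 183² → right
(6,7,9): 6²+7² = 85 > 81 = 9² → acute
(328,320,72): 72²+320² = 107584 = 328² → right
3 of the 6 are acute.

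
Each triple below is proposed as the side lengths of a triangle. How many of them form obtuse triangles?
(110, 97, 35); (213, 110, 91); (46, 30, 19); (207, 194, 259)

(110,97,35): 35²+97² = 10634 < 12100 = 110² → obtuse
(213,110,91): 91+110 ≤ 213, not a triangle
(46,30,19): 19²+30² = 1261 < 2116 = 46² → obtuse
(207,194,259): 194²+207² = 80485 > 67081 = 259² → acute
2 of the 4 are obtuse.

2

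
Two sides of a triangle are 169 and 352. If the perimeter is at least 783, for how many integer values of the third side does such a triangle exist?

Triangle inequality: 183 < x < 521. Perimeter ≥ 783 gives x ≥ 783 − 169 − 352 = 262.
So 262 ≤ x < 521; integers 262 through 520: 259 values.

259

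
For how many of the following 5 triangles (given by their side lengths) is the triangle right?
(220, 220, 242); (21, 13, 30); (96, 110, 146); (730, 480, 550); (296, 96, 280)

(220,220,242): 220²+220² = 96800 > 58564 = 242² → acute
(21,13,30): 13²+21² = 610 < 900 = 30² → obtuse
(96,110,146): 96²+110² = 21316 = 146² → right
(730,480,550): 480²+550² = 532900 = 730² → right
(296,96,280): 96²+280² = 87616 = 296² → right
3 of the 5 are right.

3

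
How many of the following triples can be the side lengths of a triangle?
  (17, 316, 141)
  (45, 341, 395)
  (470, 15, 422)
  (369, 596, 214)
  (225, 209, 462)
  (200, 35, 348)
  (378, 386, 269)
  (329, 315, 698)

(17,141,316): 17+141 ≤ 316 → not valid
(45,341,395): 45+341 ≤ 395 → not valid
(15,422,470): 15+422 ≤ 470 → not valid
(214,369,596): 214+369 ≤ 596 → not valid
(209,225,462): 209+225 ≤ 462 → not valid
(35,200,348): 35+200 ≤ 348 → not valid
(269,378,386): 269+378 > 386 → valid
(315,329,698): 315+329 ≤ 698 → not valid
1 of the 8 triples forms a triangle.

1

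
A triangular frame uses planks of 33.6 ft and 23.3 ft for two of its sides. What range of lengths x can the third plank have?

10.3 < x < 56.9

By the triangle inequality, x must be less than 33.6 + 23.3 = 56.9 and greater than |33.6 − 23.3| = 10.3.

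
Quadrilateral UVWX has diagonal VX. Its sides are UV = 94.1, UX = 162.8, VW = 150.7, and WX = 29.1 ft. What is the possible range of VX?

From triangle UVX: |94.1 − 162.8| < VX < 94.1 + 162.8, i.e. 68.7 < VX < 256.9.
From triangle WVX: 121.6 < VX < 179.8.
Both must hold, so VX lies in the intersection.

121.6 < VX < 179.8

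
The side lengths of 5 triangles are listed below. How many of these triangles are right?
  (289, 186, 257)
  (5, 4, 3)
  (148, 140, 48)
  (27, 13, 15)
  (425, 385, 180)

3

(289,186,257): 186²+257² = 100645 > 83521 = 289² → acute
(5,4,3): 3²+4² = 25 = 5² → right
(148,140,48): 48²+140² = 21904 = 148² → right
(27,13,15): 13²+15² = 394 < 729 = 27² → obtuse
(425,385,180): 180²+385² = 180625 = 425² → right
3 of the 5 are right.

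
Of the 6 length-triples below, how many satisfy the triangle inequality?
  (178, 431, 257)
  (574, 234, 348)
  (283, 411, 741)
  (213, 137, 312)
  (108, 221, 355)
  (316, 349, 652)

(178,257,431): 178+257 > 431 → valid
(234,348,574): 234+348 > 574 → valid
(283,411,741): 283+411 ≤ 741 → not valid
(137,213,312): 137+213 > 312 → valid
(108,221,355): 108+221 ≤ 355 → not valid
(316,349,652): 316+349 > 652 → valid
4 of the 6 triples form a triangle.

4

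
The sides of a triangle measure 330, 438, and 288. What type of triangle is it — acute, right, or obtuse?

right

Compare the square of the longest side to the sum of squares of the other two: 288² + 330² = 191844 = 438².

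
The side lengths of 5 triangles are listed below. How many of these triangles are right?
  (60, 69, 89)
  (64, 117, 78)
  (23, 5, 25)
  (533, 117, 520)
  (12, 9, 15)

(60,69,89): 60²+69² = 8361 > 7921 = 89² → acute
(64,117,78): 64²+78² = 10180 < 13689 = 117² → obtuse
(23,5,25): 5²+23² = 554 < 625 = 25² → obtuse
(533,117,520): 117²+520² = 284089 = 533² → right
(12,9,15): 9²+12² = 225 = 15² → right
2 of the 5 are right.

2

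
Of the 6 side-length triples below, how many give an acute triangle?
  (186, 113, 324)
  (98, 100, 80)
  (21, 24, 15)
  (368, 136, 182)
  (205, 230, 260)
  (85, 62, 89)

(186,113,324): 113+186 ≤ 324, not a triangle
(98,100,80): 80²+98² = 16004 > 10000 = 100² → acute
(21,24,15): 15²+21² = 666 > 576 = 24² → acute
(368,136,182): 136+182 ≤ 368, not a triangle
(205,230,260): 205²+230² = 94925 > 67600 = 260² → acute
(85,62,89): 62²+85² = 11069 > 7921 = 89² → acute
4 of the 6 are acute.

4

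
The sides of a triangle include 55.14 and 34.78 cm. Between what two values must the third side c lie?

20.36 < c < 89.92

By the triangle inequality, c must be less than 55.14 + 34.78 = 89.92 and greater than |55.14 − 34.78| = 20.36.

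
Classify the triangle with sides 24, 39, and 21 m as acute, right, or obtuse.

obtuse

Compare the square of the longest side to the sum of squares of the other two: 21² + 24² = 1017 < 1521 = 39².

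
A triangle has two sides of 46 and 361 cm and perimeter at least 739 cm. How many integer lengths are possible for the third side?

75

Triangle inequality: 315 < x < 407. Perimeter ≥ 739 gives x ≥ 739 − 46 − 361 = 332.
So 332 ≤ x < 407; integers 332 through 406: 75 values.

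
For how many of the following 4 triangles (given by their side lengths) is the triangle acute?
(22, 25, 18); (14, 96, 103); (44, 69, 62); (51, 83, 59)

2

(22,25,18): 18²+22² = 808 > 625 = 25² → acute
(14,96,103): 14²+96² = 9412 < 10609 = 103² → obtuse
(44,69,62): 44²+62² = 5780 > 4761 = 69² → acute
(51,83,59): 51²+59² = 6082 < 6889 = 83² → obtuse
2 of the 4 are acute.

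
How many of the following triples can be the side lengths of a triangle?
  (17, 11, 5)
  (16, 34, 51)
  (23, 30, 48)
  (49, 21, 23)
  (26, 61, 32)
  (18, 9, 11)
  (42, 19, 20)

(5,11,17): 5+11 ≤ 17 → not valid
(16,34,51): 16+34 ≤ 51 → not valid
(23,30,48): 23+30 > 48 → valid
(21,23,49): 21+23 ≤ 49 → not valid
(26,32,61): 26+32 ≤ 61 → not valid
(9,11,18): 9+11 > 18 → valid
(19,20,42): 19+20 ≤ 42 → not valid
2 of the 7 triples form a triangle.

2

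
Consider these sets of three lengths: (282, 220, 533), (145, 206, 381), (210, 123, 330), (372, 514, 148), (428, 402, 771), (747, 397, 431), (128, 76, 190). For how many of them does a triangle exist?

5

(220,282,533): 220+282 ≤ 533 → not valid
(145,206,381): 145+206 ≤ 381 → not valid
(123,210,330): 123+210 > 330 → valid
(148,372,514): 148+372 > 514 → valid
(402,428,771): 402+428 > 771 → valid
(397,431,747): 397+431 > 747 → valid
(76,128,190): 76+128 > 190 → valid
5 of the 7 triples form a triangle.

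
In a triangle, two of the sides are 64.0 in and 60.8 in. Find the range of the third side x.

3.2 < x < 124.8 (in)

By the triangle inequality, x must be less than 64.0 + 60.8 = 124.8 and greater than |64.0 − 60.8| = 3.2.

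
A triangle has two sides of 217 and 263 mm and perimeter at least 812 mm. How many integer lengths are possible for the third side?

Triangle inequality: 46 < x < 480. Perimeter ≥ 812 gives x ≥ 812 − 217 − 263 = 332.
So 332 ≤ x < 480; integers 332 through 479: 148 values.

148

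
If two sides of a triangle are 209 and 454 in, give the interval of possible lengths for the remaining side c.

245 < c < 663

By the triangle inequality, c must be less than 209 + 454 = 663 and greater than |209 − 454| = 245.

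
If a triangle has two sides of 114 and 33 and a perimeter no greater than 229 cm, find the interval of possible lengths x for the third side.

Triangle inequality alone gives 81 < x < 147.
The perimeter condition gives x ≤ 229 − 114 − 33 = 82.
Intersecting the two: 81 < x ≤ 82.

81 < x ≤ 82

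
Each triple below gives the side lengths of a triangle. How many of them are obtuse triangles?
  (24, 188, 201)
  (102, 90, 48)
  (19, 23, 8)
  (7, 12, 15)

3

(24,188,201): 24²+188² = 35920 < 40401 = 201² → obtuse
(102,90,48): 48²+90² = 10404 = 102² → right
(19,23,8): 8²+19² = 425 < 529 = 23² → obtuse
(7,12,15): 7²+12² = 193 < 225 = 15² → obtuse
3 of the 4 are obtuse.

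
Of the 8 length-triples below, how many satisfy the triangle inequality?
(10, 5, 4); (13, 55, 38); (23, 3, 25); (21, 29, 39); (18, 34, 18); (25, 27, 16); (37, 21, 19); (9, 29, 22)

(4,5,10): 4+5 ≤ 10 → not valid
(13,38,55): 13+38 ≤ 55 → not valid
(3,23,25): 3+23 > 25 → valid
(21,29,39): 21+29 > 39 → valid
(18,18,34): 18+18 > 34 → valid
(16,25,27): 16+25 > 27 → valid
(19,21,37): 19+21 > 37 → valid
(9,22,29): 9+22 > 29 → valid
6 of the 8 triples form a triangle.

6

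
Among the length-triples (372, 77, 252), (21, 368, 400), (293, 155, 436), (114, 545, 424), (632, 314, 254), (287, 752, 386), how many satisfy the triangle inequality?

(77,252,372): 77+252 ≤ 372 → not valid
(21,368,400): 21+368 ≤ 400 → not valid
(155,293,436): 155+293 > 436 → valid
(114,424,545): 114+424 ≤ 545 → not valid
(254,314,632): 254+314 ≤ 632 → not valid
(287,386,752): 287+386 ≤ 752 → not valid
1 of the 6 triples forms a triangle.

1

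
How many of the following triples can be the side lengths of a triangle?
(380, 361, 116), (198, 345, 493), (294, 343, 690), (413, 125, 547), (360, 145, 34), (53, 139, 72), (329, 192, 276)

(116,361,380): 116+361 > 380 → valid
(198,345,493): 198+345 > 493 → valid
(294,343,690): 294+343 ≤ 690 → not valid
(125,413,547): 125+413 ≤ 547 → not valid
(34,145,360): 34+145 ≤ 360 → not valid
(53,72,139): 53+72 ≤ 139 → not valid
(192,276,329): 192+276 > 329 → valid
3 of the 7 triples form a triangle.

3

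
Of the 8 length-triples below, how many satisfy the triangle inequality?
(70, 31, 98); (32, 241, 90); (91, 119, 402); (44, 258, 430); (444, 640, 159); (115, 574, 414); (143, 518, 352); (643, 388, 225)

1

(31,70,98): 31+70 > 98 → valid
(32,90,241): 32+90 ≤ 241 → not valid
(91,119,402): 91+119 ≤ 402 → not valid
(44,258,430): 44+258 ≤ 430 → not valid
(159,444,640): 159+444 ≤ 640 → not valid
(115,414,574): 115+414 ≤ 574 → not valid
(143,352,518): 143+352 ≤ 518 → not valid
(225,388,643): 225+388 ≤ 643 → not valid
1 of the 8 triples forms a triangle.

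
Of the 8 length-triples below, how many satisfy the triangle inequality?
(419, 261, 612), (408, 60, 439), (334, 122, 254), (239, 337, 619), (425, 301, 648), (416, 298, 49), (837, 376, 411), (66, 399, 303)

(261,419,612): 261+419 > 612 → valid
(60,408,439): 60+408 > 439 → valid
(122,254,334): 122+254 > 334 → valid
(239,337,619): 239+337 ≤ 619 → not valid
(301,425,648): 301+425 > 648 → valid
(49,298,416): 49+298 ≤ 416 → not valid
(376,411,837): 376+411 ≤ 837 → not valid
(66,303,399): 66+303 ≤ 399 → not valid
4 of the 8 triples form a triangle.

4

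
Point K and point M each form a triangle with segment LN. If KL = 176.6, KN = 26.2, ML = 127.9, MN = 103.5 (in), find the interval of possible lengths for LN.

From triangle KLN: |176.6 − 26.2| < LN < 176.6 + 26.2, i.e. 150.4 < LN < 202.8.
From triangle MLN: 24.4 < LN < 231.4.
Both must hold, so LN lies in the intersection.

150.4 < LN < 202.8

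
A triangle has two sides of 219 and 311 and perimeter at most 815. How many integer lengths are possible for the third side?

Triangle inequality: 92 < x < 530. Perimeter ≤ 815 gives x ≤ 815 − 219 − 311 = 285.
So 92 < x ≤ 285; integers 93 through 285: 193 values.

193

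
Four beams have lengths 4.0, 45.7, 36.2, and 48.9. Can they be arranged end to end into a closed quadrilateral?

Yes

A quadrilateral exists iff every side is shorter than the sum of the others — equivalently, the longest side is less than the sum of the rest.
Longest side 48.9 < 85.9 (sum of the remaining 3), so yes.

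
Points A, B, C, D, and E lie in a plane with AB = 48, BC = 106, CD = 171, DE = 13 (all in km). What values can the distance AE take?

4 ≤ AE ≤ 338 km

The maximum is all hops collinear in one direction: 48 + 106 + 171 + 13 = 338.
The longest hop is 171; the others sum to 167. Folding the others back against it leaves at least 171 − 167 = 4.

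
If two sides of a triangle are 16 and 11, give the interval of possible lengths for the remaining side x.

By the triangle inequality, x must be less than 16 + 11 = 27 and greater than |16 − 11| = 5.

5 < x < 27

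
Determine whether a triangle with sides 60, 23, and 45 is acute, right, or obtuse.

Compare the square of the longest side to the sum of squares of the other two: 23² + 45² = 2554 < 3600 = 60².

obtuse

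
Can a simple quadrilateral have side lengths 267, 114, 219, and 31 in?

A quadrilateral exists iff every side is shorter than the sum of the others — equivalently, the longest side is less than the sum of the rest.
Longest side 267 < 364 (sum of the remaining 3), so yes.

Yes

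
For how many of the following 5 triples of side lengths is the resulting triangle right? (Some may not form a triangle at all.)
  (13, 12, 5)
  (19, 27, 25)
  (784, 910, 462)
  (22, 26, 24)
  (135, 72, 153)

(13,12,5): 5²+12² = 169 = 13² → right
(19,27,25): 19²+25² = 986 > 729 = 27² → acute
(784,910,462): 462²+784² = 828100 = 910² → right
(22,26,24): 22²+24² = 1060 > 676 = 26² → acute
(135,72,153): 72²+135² = 23409 = 153² → right
3 of the 5 are right.

3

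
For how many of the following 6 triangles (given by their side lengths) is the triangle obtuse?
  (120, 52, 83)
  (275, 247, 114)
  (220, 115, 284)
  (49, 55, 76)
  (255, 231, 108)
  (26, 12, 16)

5

(120,52,83): 52²+83² = 9593 < 14400 = 120² → obtuse
(275,247,114): 114²+247² = 74005 < 75625 = 275² → obtuse
(220,115,284): 115²+220² = 61625 < 80656 = 284² → obtuse
(49,55,76): 49²+55² = 5426 < 5776 = 76² → obtuse
(255,231,108): 108²+231² = 65025 = 255² → right
(26,12,16): 12²+16² = 400 < 676 = 26² → obtuse
5 of the 6 are obtuse.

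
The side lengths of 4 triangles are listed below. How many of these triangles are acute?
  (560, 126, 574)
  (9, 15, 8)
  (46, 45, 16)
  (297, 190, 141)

1

(560,126,574): 126²+560² = 329476 = 574² → right
(9,15,8): 8²+9² = 145 < 225 = 15² → obtuse
(46,45,16): 16²+45² = 2281 > 2116 = 46² → acute
(297,190,141): 141²+190² = 55981 < 88209 = 297² → obtuse
1 of the 4 is acute.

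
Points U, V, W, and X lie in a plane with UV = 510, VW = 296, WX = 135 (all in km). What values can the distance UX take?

79 ≤ UX ≤ 941 km

The maximum is all hops collinear in one direction: 510 + 296 + 135 = 941.
The longest hop is 510; the others sum to 431. Folding the others back against it leaves at least 510 − 431 = 79.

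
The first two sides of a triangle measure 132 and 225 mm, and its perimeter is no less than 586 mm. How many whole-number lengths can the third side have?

128

Triangle inequality: 93 < x < 357. Perimeter ≥ 586 gives x ≥ 586 − 132 − 225 = 229.
So 229 ≤ x < 357; integers 229 through 356: 128 values.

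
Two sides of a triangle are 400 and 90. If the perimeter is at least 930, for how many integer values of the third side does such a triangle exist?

Triangle inequality: 310 < x < 490. Perimeter ≥ 930 gives x ≥ 930 − 400 − 90 = 440.
So 440 ≤ x < 490; integers 440 through 489: 50 values.

50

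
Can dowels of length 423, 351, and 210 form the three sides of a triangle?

The longest side is 423, and the other two sum to 561.
Since 561 > 423, the triangle inequality holds.

Yes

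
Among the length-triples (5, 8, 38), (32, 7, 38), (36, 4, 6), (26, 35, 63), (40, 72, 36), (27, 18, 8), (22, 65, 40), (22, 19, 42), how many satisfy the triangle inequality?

(5,8,38): 5+8 ≤ 38 → not valid
(7,32,38): 7+32 > 38 → valid
(4,6,36): 4+6 ≤ 36 → not valid
(26,35,63): 26+35 ≤ 63 → not valid
(36,40,72): 36+40 > 72 → valid
(8,18,27): 8+18 ≤ 27 → not valid
(22,40,65): 22+40 ≤ 65 → not valid
(19,22,42): 19+22 ≤ 42 → not valid
2 of the 8 triples form a triangle.

2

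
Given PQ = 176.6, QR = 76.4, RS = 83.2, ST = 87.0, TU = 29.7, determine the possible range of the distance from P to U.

0 ≤ PU ≤ 452.9

The maximum is all hops collinear in one direction: 176.6 + 76.4 + 83.2 + 87.0 + 29.7 = 452.9.
The longest hop is 176.6; the others sum to 276.3. Since 176.6 ≤ 276.3, the path can fold back on itself completely, so the minimum distance is 0.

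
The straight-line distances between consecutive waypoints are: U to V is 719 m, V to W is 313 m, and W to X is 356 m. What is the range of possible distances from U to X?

The maximum is all hops collinear in one direction: 719 + 313 + 356 = 1388.
The longest hop is 719; the others sum to 669. Folding the others back against it leaves at least 719 − 669 = 50.

50 ≤ UX ≤ 1388 m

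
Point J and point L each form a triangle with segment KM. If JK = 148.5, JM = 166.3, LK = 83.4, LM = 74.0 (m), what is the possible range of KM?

From triangle JKM: |148.5 − 166.3| < KM < 148.5 + 166.3, i.e. 17.8 < KM < 314.8.
From triangle LKM: 9.4 < KM < 157.4.
Both must hold, so KM lies in the intersection.

17.8 < KM < 157.4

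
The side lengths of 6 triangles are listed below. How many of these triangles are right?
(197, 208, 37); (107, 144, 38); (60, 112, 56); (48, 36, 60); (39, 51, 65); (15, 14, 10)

1

(197,208,37): 37²+197² = 40178 < 43264 = 208² → obtuse
(107,144,38): 38²+107² = 12893 < 20736 = 144² → obtuse
(60,112,56): 56²+60² = 6736 < 12544 = 112² → obtuse
(48,36,60): 36²+48² = 3600 = 60² → right
(39,51,65): 39²+51² = 4122 < 4225 = 65² → obtuse
(15,14,10): 10²+14² = 296 > 225 = 15² → acute
1 of the 6 is right.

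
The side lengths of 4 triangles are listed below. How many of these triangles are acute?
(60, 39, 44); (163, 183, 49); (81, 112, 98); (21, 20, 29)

1

(60,39,44): 39²+44² = 3457 < 3600 = 60² → obtuse
(163,183,49): 49²+163² = 28970 < 33489 = 183² → obtuse
(81,112,98): 81²+98² = 16165 > 12544 = 112² → acute
(21,20,29): 20²+21² = 841 = 29² → right
1 of the 4 is acute.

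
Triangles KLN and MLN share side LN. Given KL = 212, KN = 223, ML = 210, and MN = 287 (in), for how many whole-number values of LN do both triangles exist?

From triangle KLN: 11 < LN < 435.
From triangle MLN: 77 < LN < 497.
Intersection: 77 < LN < 435, so integers 78 through 434: 357 values.

357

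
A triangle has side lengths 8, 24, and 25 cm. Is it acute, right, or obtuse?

acute

Compare the square of the longest side to the sum of squares of the other two: 8² + 24² = 640 > 625 = 25².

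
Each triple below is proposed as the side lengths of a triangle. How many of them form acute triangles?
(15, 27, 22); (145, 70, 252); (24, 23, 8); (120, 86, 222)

1

(15,27,22): 15²+22² = 709 < 729 = 27² → obtuse
(145,70,252): 70+145 ≤ 252, not a triangle
(24,23,8): 8²+23² = 593 > 576 = 24² → acute
(120,86,222): 86+120 ≤ 222, not a triangle
1 of the 4 is acute.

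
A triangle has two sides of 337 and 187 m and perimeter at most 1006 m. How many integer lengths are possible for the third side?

332

Triangle inequality: 150 < x < 524. Perimeter ≤ 1006 gives x ≤ 1006 − 337 − 187 = 482.
So 150 < x ≤ 482; integers 151 through 482: 332 values.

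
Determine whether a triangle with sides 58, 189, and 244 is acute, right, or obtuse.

obtuse

Compare the square of the longest side to the sum of squares of the other two: 58² + 189² = 39085 < 59536 = 244².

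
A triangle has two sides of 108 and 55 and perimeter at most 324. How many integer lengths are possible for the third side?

108

Triangle inequality: 53 < x < 163. Perimeter ≤ 324 gives x ≤ 324 − 108 − 55 = 161.
So 53 < x ≤ 161; integers 54 through 161: 108 values.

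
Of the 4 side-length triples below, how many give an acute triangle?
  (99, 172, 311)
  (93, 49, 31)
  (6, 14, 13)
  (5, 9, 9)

2

(99,172,311): 99+172 ≤ 311, not a triangle
(93,49,31): 31+49 ≤ 93, not a triangle
(6,14,13): 6²+13² = 205 > 196 = 14² → acute
(5,9,9): 5²+9² = 106 > 81 = 9² → acute
2 of the 4 are acute.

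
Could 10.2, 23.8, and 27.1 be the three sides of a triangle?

The longest side is 27.1, and the other two sum to 34.0.
Since 34.0 > 27.1, the triangle inequality holds.

Yes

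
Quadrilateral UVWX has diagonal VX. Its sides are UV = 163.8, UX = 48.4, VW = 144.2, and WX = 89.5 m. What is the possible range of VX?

From triangle UVX: |163.8 − 48.4| < VX < 163.8 + 48.4, i.e. 115.4 < VX < 212.2.
From triangle WVX: 54.7 < VX < 233.7.
Both must hold, so VX lies in the intersection.

115.4 < VX < 212.2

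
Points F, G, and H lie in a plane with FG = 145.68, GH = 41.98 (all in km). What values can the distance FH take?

103.70 ≤ FH ≤ 187.66 km

By the triangle inequality, |145.68 − 41.98| ≤ FH ≤ 145.68 + 41.98.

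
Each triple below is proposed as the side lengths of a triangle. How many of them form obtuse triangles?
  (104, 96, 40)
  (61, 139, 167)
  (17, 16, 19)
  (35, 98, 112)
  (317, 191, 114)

2

(104,96,40): 40²+96² = 10816 = 104² → right
(61,139,167): 61²+139² = 23042 < 27889 = 167² → obtuse
(17,16,19): 16²+17² = 545 > 361 = 19² → acute
(35,98,112): 35²+98² = 10829 < 12544 = 112² → obtuse
(317,191,114): 114+191 ≤ 317, not a triangle
2 of the 5 are obtuse.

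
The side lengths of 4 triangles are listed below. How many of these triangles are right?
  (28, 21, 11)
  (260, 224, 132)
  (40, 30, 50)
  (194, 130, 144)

(28,21,11): 11²+21² = 562 < 784 = 28² → obtuse
(260,224,132): 132²+224² = 67600 = 260² → right
(40,30,50): 30²+40² = 2500 = 50² → right
(194,130,144): 130²+144² = 37636 = 194² → right
3 of the 4 are right.

3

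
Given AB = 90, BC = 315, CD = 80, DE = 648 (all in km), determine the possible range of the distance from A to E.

The maximum is all hops collinear in one direction: 90 + 315 + 80 + 648 = 1133.
The longest hop is 648; the others sum to 485. Folding the others back against it leaves at least 648 − 485 = 163.

163 ≤ AE ≤ 1133 km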